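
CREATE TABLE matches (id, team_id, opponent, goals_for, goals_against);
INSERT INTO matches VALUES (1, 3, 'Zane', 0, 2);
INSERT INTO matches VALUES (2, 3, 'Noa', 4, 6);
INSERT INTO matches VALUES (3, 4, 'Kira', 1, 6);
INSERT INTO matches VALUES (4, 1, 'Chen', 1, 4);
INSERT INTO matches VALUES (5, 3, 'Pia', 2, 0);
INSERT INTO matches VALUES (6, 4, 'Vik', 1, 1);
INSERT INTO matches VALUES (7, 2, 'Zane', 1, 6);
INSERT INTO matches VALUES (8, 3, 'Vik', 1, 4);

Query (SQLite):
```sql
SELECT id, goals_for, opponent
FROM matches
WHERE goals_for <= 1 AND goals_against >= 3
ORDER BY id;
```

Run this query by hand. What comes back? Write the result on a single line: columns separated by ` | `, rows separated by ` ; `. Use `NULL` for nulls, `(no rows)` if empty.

3 | 1 | Kira ; 4 | 1 | Chen ; 7 | 1 | Zane ; 8 | 1 | Vik

goals_for <= 1: ids {1, 3, 4, 6, 7, 8}
goals_against >= 3: ids {2, 3, 4, 7, 8}
Combine with AND.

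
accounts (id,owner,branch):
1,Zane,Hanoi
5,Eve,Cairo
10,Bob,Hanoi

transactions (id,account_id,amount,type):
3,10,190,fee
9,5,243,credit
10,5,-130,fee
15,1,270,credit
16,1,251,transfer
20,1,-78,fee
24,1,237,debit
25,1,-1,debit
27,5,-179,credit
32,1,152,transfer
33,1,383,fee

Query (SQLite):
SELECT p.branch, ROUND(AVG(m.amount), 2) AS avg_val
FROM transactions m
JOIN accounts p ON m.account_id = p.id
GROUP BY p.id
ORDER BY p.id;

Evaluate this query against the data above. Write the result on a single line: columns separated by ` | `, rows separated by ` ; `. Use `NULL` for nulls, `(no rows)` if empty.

Hanoi | 173.43 ; Cairo | -22 ; Hanoi | 190

Join each transactions row to its accounts via account_id.
Group joined rows by accounts.id; compute ROUND(AVG(m.amount), 2) per group.
  1: ids {15, 16, 20, 24, 25, 32, 33} → ROUND(AVG(m.amount), 2)=173.43
  5: ids {9, 10, 27} → ROUND(AVG(m.amount), 2)=-22
  10: ids {3} → ROUND(AVG(m.amount), 2)=190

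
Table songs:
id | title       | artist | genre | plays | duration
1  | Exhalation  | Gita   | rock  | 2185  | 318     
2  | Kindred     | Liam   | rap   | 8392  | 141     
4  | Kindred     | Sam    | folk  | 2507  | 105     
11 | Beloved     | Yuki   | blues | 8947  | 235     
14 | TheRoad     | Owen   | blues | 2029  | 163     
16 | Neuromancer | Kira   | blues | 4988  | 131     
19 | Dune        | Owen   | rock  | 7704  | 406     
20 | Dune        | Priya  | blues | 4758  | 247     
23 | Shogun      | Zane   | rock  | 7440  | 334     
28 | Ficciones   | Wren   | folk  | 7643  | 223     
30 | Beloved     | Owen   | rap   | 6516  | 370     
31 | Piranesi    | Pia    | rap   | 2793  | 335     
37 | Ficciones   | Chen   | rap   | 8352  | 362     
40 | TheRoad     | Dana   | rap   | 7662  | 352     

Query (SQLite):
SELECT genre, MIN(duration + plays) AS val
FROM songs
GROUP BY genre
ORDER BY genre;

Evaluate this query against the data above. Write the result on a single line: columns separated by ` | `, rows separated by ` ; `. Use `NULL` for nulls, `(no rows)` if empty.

blues | 2192 ; folk | 2612 ; rap | 3128 ; rock | 2503

For each row compute duration + plays.
Group by genre; take MIN of the expression per group.
  blues: ids {11, 14, 16, 20} → MIN(duration + plays)=2192
  folk: ids {4, 28} → MIN(duration + plays)=2612
  rap: ids {2, 30, 31, 37, 40} → MIN(duration + plays)=3128
  rock: ids {1, 19, 23} → MIN(duration + plays)=2503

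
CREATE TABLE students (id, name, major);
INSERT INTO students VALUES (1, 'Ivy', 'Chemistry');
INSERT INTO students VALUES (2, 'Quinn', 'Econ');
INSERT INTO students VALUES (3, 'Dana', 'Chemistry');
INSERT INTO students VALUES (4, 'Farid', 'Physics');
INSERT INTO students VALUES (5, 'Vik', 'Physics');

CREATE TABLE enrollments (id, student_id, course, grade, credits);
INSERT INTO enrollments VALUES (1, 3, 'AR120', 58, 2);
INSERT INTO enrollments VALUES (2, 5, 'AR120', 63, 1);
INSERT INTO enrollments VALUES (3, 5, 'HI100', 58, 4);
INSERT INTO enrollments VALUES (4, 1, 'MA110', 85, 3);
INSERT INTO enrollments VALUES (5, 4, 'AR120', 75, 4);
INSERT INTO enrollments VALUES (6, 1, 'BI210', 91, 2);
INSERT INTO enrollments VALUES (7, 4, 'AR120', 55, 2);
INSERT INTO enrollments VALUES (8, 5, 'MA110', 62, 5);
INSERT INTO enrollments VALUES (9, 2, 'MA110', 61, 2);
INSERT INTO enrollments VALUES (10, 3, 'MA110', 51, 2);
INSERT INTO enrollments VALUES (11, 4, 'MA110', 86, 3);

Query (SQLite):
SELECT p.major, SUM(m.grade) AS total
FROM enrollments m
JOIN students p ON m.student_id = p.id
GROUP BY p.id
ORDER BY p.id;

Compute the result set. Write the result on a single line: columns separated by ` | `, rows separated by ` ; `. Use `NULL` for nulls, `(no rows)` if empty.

Chemistry | 176 ; Econ | 61 ; Chemistry | 109 ; Physics | 216 ; Physics | 183

Join each enrollments row to its students via student_id.
Group joined rows by students.id; compute SUM(m.grade) per group.
  1: ids {4, 6} → SUM(m.grade)=176
  2: ids {9} → SUM(m.grade)=61
  3: ids {1, 10} → SUM(m.grade)=109
  4: ids {5, 7, 11} → SUM(m.grade)=216
  5: ids {2, 3, 8} → SUM(m.grade)=183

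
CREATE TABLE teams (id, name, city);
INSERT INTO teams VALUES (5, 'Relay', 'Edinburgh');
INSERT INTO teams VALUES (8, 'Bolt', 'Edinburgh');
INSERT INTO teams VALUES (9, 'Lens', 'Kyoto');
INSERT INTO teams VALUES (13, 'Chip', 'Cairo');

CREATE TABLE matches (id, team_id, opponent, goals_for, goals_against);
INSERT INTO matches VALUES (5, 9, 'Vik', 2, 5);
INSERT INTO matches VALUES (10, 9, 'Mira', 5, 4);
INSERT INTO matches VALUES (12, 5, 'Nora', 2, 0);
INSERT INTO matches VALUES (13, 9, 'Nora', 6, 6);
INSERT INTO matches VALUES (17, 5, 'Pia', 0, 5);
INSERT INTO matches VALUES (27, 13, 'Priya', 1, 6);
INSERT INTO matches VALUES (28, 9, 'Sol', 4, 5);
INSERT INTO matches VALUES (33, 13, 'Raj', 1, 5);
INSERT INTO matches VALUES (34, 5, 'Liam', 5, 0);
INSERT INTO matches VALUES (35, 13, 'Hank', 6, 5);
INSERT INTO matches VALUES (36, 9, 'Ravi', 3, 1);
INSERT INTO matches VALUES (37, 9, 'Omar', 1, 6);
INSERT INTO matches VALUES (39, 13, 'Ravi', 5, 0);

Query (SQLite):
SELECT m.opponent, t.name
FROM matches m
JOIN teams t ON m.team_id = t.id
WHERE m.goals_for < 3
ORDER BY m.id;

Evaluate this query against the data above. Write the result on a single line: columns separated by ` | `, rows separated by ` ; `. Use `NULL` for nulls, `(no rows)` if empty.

Each matches row matches the teams row where team_id = teams.id.
Then keep rows with m.goals_for < 3.

Vik | Lens ; Nora | Relay ; Pia | Relay ; Priya | Chip ; Raj | Chip ; Omar | Lens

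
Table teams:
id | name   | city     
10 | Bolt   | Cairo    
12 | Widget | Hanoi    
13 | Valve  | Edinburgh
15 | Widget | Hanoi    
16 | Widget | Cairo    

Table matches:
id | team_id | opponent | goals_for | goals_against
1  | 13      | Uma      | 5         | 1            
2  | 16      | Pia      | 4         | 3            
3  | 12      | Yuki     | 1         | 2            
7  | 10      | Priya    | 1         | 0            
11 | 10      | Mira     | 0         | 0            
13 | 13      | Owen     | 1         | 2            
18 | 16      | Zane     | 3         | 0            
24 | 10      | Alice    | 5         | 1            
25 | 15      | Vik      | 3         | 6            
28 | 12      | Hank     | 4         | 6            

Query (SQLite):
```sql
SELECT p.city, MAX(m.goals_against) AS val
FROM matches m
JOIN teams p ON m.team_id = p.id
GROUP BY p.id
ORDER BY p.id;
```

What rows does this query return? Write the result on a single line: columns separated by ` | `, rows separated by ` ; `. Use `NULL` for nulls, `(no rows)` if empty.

Join each matches row to its teams via team_id.
Group joined rows by teams.id; compute MAX(m.goals_against) per group.
  10: ids {7, 11, 24} → MAX(m.goals_against)=1
  12: ids {3, 28} → MAX(m.goals_against)=6
  13: ids {1, 13} → MAX(m.goals_against)=2
  15: ids {25} → MAX(m.goals_against)=6
  16: ids {2, 18} → MAX(m.goals_against)=3

Cairo | 1 ; Hanoi | 6 ; Edinburgh | 2 ; Hanoi | 6 ; Cairo | 3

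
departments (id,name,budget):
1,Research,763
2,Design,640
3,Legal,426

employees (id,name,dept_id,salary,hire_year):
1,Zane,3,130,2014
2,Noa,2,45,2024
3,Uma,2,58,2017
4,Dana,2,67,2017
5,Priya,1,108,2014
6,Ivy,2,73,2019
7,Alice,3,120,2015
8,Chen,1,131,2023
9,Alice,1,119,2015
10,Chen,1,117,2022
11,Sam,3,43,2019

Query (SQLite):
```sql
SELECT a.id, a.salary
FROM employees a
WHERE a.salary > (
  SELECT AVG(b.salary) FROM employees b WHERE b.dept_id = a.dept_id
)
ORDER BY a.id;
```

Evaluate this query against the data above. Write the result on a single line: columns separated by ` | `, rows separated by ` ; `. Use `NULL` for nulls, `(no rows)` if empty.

For each employees row a, compute AVG(salary) over rows sharing a.dept_id.
Keep row a if a.salary > that per-group AVG.
  dept_id=1: AVG(salary) = 118.75
  dept_id=2: AVG(salary) = 60.75
  dept_id=3: AVG(salary) = 97.666667

1 | 130 ; 4 | 67 ; 6 | 73 ; 7 | 120 ; 8 | 131 ; 9 | 119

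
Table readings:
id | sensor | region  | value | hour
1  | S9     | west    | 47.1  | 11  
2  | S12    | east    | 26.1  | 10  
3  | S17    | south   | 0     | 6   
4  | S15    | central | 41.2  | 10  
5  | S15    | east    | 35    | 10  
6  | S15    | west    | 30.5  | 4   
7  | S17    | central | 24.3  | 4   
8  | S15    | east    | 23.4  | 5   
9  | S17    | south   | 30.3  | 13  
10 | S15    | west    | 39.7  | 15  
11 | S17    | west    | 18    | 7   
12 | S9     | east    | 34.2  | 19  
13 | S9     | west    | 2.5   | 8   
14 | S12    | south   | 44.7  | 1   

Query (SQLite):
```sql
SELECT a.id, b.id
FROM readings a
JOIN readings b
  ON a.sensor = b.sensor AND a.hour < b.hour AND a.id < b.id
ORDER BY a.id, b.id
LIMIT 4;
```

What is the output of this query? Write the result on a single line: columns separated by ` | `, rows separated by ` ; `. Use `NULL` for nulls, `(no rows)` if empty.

Pairs (a,b) with same sensor, a.hour < b.hour, a.id < b.id.
sensor groups: S12:{2,14} S15:{4,5,6,8,10} S17:{3,7,9,11} S9:{1,12,13}
Ordered by (a.id, b.id); first 4.

1 | 12 ; 3 | 9 ; 3 | 11 ; 4 | 10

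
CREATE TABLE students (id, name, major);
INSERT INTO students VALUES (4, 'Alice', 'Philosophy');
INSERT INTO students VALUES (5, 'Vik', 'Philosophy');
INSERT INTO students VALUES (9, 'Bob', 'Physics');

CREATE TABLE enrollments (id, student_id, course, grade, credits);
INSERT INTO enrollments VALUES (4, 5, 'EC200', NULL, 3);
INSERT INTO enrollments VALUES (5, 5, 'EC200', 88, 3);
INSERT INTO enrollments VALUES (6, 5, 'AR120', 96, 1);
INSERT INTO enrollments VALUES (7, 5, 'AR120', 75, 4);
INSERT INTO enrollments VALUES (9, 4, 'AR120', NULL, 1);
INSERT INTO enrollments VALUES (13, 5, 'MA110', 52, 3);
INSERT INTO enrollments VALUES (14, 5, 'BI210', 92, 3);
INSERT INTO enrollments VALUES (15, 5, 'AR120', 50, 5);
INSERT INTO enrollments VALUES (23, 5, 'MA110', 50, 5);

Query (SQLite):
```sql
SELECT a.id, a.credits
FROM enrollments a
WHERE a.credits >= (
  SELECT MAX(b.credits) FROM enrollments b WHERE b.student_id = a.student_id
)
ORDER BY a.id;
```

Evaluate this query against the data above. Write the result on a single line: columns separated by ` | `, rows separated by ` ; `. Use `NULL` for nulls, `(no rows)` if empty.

For each enrollments row a, compute MAX(credits) over rows sharing a.student_id.
Keep row a if a.credits >= that per-group MAX.
  student_id=4: MAX(credits) = 1
  student_id=5: MAX(credits) = 5

9 | 1 ; 15 | 5 ; 23 | 5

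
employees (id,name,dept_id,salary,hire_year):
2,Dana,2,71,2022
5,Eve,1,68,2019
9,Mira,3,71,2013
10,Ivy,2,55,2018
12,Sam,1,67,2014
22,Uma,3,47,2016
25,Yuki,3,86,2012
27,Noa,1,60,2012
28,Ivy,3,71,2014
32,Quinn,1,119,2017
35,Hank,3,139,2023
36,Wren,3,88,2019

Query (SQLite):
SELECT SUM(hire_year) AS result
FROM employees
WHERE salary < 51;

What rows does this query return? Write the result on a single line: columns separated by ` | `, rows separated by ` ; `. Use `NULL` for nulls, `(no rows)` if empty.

2016

Rows where salary < 51 → hire_year values: [2016].
SUM of non-NULL values = 2016.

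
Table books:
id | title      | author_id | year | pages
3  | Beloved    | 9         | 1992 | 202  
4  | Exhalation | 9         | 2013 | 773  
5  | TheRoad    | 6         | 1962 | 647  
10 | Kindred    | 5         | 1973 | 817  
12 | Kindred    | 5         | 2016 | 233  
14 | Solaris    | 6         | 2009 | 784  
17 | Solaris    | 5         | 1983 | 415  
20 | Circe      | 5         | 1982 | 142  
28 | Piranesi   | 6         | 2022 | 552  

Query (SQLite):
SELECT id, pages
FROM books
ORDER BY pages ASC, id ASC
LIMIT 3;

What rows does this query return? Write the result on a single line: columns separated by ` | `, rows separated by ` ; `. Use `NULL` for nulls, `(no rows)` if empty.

20 | 142 ; 3 | 202 ; 12 | 233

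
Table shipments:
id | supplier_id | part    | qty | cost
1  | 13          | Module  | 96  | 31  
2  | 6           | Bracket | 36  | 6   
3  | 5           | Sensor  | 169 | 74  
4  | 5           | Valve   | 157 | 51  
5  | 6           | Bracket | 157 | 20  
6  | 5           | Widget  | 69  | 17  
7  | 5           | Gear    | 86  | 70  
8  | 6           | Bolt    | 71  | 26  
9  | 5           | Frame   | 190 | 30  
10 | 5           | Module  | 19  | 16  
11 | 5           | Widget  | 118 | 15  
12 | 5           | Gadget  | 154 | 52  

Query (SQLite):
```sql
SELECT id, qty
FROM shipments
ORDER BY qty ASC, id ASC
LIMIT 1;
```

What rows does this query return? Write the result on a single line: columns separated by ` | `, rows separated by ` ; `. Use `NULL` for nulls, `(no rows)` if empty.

Sort by qty asc, tiebreak id asc: (19, id=10), (36, id=2), (69, id=6), (71, id=8) …. Take first 1.

10 | 19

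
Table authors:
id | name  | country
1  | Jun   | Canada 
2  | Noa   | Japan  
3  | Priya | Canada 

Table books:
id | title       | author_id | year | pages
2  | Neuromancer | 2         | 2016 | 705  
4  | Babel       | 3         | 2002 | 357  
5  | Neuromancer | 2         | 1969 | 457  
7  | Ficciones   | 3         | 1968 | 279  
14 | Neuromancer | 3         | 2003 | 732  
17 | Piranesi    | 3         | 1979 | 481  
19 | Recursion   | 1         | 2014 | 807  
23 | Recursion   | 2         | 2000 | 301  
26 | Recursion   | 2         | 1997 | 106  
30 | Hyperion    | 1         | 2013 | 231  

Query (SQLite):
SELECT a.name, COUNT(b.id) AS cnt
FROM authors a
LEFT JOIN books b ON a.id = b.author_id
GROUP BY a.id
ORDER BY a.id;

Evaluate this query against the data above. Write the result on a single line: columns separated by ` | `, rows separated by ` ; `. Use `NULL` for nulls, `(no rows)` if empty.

Jun | 2 ; Noa | 4 ; Priya | 4

LEFT JOIN keeps every authors row; unmatched ones get NULL for books columns.
Group by authors.id and compute COUNT(b.id). COUNT(col) of an all-NULL group is 0.
  1: ids {19, 30} → COUNT(b.id)=2
  2: ids {2, 5, 23, 26} → COUNT(b.id)=4
  3: ids {4, 7, 14, 17} → COUNT(b.id)=4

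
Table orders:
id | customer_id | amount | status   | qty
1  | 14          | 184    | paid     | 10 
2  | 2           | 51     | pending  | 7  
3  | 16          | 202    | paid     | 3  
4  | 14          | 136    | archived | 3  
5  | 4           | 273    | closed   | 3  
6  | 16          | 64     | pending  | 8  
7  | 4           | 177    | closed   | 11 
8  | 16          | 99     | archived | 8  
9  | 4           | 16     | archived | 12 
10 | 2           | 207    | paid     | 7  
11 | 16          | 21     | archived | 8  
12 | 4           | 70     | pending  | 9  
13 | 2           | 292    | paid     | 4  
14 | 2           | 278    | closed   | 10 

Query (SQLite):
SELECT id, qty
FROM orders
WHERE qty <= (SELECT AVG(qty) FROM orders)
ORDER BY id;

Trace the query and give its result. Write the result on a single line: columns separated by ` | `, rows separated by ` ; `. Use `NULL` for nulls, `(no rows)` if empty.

2 | 7 ; 3 | 3 ; 4 | 3 ; 5 | 3 ; 10 | 7 ; 13 | 4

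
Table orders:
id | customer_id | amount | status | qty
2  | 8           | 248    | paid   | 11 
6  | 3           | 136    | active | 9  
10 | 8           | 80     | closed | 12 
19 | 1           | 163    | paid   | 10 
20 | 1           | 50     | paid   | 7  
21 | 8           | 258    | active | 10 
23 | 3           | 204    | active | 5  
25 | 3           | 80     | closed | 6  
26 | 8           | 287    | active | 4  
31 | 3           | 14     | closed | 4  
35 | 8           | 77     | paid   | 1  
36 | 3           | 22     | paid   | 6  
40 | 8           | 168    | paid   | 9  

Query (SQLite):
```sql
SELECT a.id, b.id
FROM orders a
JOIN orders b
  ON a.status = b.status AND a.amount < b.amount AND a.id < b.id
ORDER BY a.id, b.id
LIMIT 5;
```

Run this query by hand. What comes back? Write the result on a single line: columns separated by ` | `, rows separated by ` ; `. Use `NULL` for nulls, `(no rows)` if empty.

Pairs (a,b) with same status, a.amount < b.amount, a.id < b.id.
status groups: active:{6,21,23,26} closed:{10,25,31} paid:{2,19,20,35,36,40}
Ordered by (a.id, b.id); first 5.

6 | 21 ; 6 | 23 ; 6 | 26 ; 19 | 40 ; 20 | 35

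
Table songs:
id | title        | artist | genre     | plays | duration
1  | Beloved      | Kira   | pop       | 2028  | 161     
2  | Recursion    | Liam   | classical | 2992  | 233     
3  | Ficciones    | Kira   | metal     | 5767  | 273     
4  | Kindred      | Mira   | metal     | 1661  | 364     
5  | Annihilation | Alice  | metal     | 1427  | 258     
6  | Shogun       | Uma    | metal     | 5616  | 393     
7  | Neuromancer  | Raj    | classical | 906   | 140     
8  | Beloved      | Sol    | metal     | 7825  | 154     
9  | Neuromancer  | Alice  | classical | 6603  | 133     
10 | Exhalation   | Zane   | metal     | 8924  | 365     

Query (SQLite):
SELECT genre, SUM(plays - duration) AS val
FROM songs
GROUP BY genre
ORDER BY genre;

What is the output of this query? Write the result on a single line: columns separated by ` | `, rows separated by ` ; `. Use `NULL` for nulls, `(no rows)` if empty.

For each row compute plays - duration.
Group by genre; take SUM of the expression per group.
  classical: ids {2, 7, 9} → SUM(plays - duration)=9995
  metal: ids {3, 4, 5, 6, 8, 10} → SUM(plays - duration)=29413
  pop: ids {1} → SUM(plays - duration)=1867

classical | 9995 ; metal | 29413 ; pop | 1867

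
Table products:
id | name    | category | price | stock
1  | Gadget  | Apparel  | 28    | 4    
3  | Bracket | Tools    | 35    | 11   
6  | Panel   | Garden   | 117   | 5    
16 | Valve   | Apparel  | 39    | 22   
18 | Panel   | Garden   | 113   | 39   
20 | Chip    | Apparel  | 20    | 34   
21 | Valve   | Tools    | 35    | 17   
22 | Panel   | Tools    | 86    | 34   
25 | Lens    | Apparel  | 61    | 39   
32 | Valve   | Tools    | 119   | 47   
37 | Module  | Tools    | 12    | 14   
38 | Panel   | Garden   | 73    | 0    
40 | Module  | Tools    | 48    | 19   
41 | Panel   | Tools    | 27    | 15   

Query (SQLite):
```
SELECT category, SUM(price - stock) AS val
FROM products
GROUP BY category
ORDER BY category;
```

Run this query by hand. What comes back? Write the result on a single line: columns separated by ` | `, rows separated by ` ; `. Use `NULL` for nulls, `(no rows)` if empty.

For each row compute price - stock.
Group by category; take SUM of the expression per group.
  Apparel: ids {1, 16, 20, 25} → SUM(price - stock)=49
  Garden: ids {6, 18, 38} → SUM(price - stock)=259
  Tools: ids {3, 21, 22, 32, 37, 40, 41} → SUM(price - stock)=205

Apparel | 49 ; Garden | 259 ; Tools | 205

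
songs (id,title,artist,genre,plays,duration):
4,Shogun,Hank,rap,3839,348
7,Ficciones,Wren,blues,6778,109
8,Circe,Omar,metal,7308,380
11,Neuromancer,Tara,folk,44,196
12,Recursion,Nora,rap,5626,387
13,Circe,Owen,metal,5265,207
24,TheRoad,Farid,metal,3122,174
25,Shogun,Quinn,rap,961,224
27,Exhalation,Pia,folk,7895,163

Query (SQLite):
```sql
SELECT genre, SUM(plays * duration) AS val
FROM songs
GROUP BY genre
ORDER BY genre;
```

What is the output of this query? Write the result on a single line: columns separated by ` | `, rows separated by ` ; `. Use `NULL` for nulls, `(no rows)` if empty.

blues | 738802 ; folk | 1295509 ; metal | 4410123 ; rap | 3728498

For each row compute plays * duration.
Group by genre; take SUM of the expression per group.
  blues: ids {7} → SUM(plays * duration)=738802
  folk: ids {11, 27} → SUM(plays * duration)=1295509
  metal: ids {8, 13, 24} → SUM(plays * duration)=4410123
  rap: ids {4, 12, 25} → SUM(plays * duration)=3728498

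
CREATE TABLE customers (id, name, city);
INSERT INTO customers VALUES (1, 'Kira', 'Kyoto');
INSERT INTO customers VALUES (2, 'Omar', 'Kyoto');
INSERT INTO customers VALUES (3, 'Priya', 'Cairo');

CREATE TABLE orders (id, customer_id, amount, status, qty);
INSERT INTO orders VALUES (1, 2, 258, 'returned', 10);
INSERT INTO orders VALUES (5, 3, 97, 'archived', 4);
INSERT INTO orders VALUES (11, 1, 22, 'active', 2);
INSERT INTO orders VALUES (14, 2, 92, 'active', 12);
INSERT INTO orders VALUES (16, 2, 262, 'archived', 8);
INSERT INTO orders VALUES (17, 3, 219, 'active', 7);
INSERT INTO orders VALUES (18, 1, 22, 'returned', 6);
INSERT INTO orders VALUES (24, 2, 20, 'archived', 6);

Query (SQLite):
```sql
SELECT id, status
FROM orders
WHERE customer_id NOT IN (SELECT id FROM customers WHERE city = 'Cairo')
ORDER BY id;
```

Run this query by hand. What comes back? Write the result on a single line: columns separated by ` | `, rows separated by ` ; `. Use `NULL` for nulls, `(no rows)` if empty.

1 | returned ; 11 | active ; 14 | active ; 16 | archived ; 18 | returned ; 24 | archived

Inner query: customers.id where city = 'Cairo'.
Outer: keep orders rows whose customer_id is not in that set.
Inner query → {3}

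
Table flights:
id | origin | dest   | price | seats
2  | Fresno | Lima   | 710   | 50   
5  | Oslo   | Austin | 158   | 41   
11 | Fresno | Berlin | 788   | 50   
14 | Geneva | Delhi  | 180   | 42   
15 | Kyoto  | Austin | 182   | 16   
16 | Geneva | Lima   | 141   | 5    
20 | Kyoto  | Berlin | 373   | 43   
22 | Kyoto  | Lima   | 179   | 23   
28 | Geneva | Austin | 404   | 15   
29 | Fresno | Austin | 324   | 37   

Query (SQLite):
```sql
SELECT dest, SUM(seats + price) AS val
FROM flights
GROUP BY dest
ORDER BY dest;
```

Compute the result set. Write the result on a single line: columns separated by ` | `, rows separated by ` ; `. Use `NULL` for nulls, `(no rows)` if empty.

For each row compute seats + price.
Group by dest; take SUM of the expression per group.
  Austin: ids {5, 15, 28, 29} → SUM(seats + price)=1177
  Berlin: ids {11, 20} → SUM(seats + price)=1254
  Delhi: ids {14} → SUM(seats + price)=222
  Lima: ids {2, 16, 22} → SUM(seats + price)=1108

Austin | 1177 ; Berlin | 1254 ; Delhi | 222 ; Lima | 1108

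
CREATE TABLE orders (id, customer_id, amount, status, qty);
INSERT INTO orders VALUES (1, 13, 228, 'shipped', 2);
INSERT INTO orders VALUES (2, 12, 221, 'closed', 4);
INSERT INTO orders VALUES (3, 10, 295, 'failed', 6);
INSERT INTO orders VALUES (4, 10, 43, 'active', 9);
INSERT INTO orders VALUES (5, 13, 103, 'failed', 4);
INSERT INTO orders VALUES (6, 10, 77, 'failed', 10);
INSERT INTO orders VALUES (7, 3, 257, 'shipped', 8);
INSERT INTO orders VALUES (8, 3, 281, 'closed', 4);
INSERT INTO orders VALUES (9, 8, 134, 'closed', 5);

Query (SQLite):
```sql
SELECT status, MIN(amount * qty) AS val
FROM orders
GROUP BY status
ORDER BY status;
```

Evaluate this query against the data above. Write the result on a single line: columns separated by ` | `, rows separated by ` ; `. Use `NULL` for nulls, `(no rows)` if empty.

active | 387 ; closed | 670 ; failed | 412 ; shipped | 456

For each row compute amount * qty.
Group by status; take MIN of the expression per group.
  active: ids {4} → MIN(amount * qty)=387
  closed: ids {2, 8, 9} → MIN(amount * qty)=670
  failed: ids {3, 5, 6} → MIN(amount * qty)=412
  shipped: ids {1, 7} → MIN(amount * qty)=456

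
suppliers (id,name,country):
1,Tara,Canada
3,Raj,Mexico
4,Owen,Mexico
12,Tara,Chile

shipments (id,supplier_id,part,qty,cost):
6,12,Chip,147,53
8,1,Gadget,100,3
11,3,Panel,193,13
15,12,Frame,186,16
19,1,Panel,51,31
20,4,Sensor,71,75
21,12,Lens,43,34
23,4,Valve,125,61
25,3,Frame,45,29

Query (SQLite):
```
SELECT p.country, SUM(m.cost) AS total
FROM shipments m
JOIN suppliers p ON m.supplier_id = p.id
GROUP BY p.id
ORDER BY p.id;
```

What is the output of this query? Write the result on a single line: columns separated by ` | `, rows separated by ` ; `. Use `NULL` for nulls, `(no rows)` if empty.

Canada | 34 ; Mexico | 42 ; Mexico | 136 ; Chile | 103

Join each shipments row to its suppliers via supplier_id.
Group joined rows by suppliers.id; compute SUM(m.cost) per group.
  1: ids {8, 19} → SUM(m.cost)=34
  3: ids {11, 25} → SUM(m.cost)=42
  4: ids {20, 23} → SUM(m.cost)=136
  12: ids {6, 15, 21} → SUM(m.cost)=103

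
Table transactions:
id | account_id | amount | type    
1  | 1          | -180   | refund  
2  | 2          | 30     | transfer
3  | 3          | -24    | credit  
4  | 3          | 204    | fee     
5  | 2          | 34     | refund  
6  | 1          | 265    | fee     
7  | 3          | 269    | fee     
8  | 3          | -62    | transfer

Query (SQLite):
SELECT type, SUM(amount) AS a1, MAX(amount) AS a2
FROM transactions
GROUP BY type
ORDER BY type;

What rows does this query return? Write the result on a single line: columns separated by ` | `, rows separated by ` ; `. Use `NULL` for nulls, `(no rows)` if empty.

Group transactions by type.
Per group compute: SUM(amount), MAX(amount).
  credit: ids {3} → SUM(amount)=-24, MAX(amount)=-24
  fee: ids {4, 6, 7} → SUM(amount)=738, MAX(amount)=269
  refund: ids {1, 5} → SUM(amount)=-146, MAX(amount)=34
  transfer: ids {2, 8} → SUM(amount)=-32, MAX(amount)=30

credit | -24 | -24 ; fee | 738 | 269 ; refund | -146 | 34 ; transfer | -32 | 30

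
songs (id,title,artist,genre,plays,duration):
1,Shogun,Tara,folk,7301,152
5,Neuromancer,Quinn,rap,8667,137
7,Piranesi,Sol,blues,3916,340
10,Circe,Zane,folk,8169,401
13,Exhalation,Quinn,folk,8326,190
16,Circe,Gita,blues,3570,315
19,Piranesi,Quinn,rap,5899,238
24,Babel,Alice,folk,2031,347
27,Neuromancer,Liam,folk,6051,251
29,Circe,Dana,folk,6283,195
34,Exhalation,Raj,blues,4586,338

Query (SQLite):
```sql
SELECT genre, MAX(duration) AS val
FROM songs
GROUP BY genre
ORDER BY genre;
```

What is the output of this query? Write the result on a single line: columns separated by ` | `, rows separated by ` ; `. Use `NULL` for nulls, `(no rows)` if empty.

blues | 340 ; folk | 401 ; rap | 238

Partition songs by genre; compute MAX(duration) within each group.
  blues: ids {7, 16, 34} → MAX(duration)=340
  folk: ids {1, 10, 13, 24, 27, 29} → MAX(duration)=401
  rap: ids {5, 19} → MAX(duration)=238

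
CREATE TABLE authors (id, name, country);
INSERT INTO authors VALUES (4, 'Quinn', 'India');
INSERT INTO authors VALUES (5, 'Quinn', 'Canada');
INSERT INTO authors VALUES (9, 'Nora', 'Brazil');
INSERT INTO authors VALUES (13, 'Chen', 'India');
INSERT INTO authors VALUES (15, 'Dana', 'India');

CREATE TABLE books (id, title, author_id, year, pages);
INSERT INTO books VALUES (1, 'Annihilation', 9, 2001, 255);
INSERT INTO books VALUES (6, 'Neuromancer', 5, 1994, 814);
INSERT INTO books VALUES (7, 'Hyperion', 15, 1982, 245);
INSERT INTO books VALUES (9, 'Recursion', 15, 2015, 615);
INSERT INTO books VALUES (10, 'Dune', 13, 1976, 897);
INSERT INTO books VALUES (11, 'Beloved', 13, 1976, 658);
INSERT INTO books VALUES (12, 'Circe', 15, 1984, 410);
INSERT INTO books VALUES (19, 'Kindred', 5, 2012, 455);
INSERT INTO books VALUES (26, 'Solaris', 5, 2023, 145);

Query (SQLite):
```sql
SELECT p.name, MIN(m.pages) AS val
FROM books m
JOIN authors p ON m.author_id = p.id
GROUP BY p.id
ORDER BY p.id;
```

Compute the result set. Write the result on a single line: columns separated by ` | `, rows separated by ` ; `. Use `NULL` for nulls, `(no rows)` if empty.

Quinn | 145 ; Nora | 255 ; Chen | 658 ; Dana | 245

Join each books row to its authors via author_id.
Group joined rows by authors.id; compute MIN(m.pages) per group.
  5: ids {6, 19, 26} → MIN(m.pages)=145
  9: ids {1} → MIN(m.pages)=255
  13: ids {10, 11} → MIN(m.pages)=658
  15: ids {7, 9, 12} → MIN(m.pages)=245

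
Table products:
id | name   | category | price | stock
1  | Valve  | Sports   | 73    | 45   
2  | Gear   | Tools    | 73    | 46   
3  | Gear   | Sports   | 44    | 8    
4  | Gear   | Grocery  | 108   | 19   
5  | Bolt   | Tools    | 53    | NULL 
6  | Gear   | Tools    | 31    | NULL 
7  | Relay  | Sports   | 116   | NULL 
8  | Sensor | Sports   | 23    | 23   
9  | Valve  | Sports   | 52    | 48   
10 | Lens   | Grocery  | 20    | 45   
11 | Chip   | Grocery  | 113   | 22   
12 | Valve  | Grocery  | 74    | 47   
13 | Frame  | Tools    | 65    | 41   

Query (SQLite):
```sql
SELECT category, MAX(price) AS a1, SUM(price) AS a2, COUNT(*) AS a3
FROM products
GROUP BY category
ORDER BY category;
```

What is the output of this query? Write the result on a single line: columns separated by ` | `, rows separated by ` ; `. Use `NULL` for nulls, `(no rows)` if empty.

Grocery | 113 | 315 | 4 ; Sports | 116 | 308 | 5 ; Tools | 73 | 222 | 4

Group products by category.
Per group compute: MAX(price), SUM(price), COUNT(*).
  Grocery: ids {4, 10, 11, 12} → MAX(price)=113, SUM(price)=315, COUNT(*)=4
  Sports: ids {1, 3, 7, 8, 9} → MAX(price)=116, SUM(price)=308, COUNT(*)=5
  Tools: ids {2, 5, 6, 13} → MAX(price)=73, SUM(price)=222, COUNT(*)=4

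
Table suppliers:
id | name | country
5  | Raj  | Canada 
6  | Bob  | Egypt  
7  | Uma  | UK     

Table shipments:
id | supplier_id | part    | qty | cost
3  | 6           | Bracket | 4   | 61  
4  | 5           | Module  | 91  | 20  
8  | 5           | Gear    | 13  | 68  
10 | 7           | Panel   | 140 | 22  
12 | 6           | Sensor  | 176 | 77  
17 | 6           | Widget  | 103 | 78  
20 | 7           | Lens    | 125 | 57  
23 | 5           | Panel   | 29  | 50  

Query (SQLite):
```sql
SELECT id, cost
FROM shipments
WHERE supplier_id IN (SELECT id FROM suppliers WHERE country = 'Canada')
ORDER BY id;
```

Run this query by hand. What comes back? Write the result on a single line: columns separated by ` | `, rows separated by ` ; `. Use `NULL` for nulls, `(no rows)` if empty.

Inner query: suppliers.id where country = 'Canada'.
Outer: keep shipments rows whose supplier_id is in that set.
Inner query → {5}

4 | 20 ; 8 | 68 ; 23 | 50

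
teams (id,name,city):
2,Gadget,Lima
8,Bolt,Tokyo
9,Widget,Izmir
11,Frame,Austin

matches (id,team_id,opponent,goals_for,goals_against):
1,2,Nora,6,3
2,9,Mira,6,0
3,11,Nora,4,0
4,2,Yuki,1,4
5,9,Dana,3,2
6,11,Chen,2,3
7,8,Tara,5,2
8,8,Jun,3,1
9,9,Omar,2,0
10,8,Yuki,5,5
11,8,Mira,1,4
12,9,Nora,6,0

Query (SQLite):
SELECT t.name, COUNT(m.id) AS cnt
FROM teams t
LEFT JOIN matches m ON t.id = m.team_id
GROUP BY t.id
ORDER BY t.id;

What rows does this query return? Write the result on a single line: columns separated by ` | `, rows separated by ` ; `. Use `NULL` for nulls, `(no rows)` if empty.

LEFT JOIN keeps every teams row; unmatched ones get NULL for matches columns.
Group by teams.id and compute COUNT(m.id). COUNT(col) of an all-NULL group is 0.
  2: ids {1, 4} → COUNT(m.id)=2
  8: ids {7, 8, 10, 11} → COUNT(m.id)=4
  9: ids {2, 5, 9, 12} → COUNT(m.id)=4
  11: ids {3, 6} → COUNT(m.id)=2

Gadget | 2 ; Bolt | 4 ; Widget | 4 ; Frame | 2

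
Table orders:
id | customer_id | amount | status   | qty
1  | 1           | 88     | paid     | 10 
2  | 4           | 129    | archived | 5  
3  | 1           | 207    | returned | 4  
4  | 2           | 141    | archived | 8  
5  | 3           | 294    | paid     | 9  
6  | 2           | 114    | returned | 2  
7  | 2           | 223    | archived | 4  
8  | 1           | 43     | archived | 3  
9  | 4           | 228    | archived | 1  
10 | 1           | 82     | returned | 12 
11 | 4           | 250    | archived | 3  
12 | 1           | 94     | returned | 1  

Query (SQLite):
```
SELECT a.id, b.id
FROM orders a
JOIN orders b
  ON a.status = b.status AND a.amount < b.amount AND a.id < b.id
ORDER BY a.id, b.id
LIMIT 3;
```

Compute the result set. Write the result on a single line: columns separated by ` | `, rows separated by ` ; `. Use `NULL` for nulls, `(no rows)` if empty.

1 | 5 ; 2 | 4 ; 2 | 7

Pairs (a,b) with same status, a.amount < b.amount, a.id < b.id.
status groups: archived:{2,4,7,8,9,11} paid:{1,5} returned:{3,6,10,12}
Ordered by (a.id, b.id); first 3.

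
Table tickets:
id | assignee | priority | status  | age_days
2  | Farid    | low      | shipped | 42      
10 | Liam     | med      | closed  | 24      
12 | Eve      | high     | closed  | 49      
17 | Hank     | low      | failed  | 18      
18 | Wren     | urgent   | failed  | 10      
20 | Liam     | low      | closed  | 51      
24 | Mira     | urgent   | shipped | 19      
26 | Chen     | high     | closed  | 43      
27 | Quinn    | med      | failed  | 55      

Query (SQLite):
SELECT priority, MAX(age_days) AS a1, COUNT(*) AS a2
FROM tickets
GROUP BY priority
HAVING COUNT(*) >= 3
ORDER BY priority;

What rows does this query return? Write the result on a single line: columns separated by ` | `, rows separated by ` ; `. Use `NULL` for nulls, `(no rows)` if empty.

Group tickets by priority.
Per group compute: MAX(age_days), COUNT(*).
HAVING: drop groups with fewer than 3 rows.
  high: ids {12, 26} → MAX(age_days)=49, COUNT(*)=2
  low: ids {2, 17, 20} → MAX(age_days)=51, COUNT(*)=3
  med: ids {10, 27} → MAX(age_days)=55, COUNT(*)=2
  urgent: ids {18, 24} → MAX(age_days)=19, COUNT(*)=2

low | 51 | 3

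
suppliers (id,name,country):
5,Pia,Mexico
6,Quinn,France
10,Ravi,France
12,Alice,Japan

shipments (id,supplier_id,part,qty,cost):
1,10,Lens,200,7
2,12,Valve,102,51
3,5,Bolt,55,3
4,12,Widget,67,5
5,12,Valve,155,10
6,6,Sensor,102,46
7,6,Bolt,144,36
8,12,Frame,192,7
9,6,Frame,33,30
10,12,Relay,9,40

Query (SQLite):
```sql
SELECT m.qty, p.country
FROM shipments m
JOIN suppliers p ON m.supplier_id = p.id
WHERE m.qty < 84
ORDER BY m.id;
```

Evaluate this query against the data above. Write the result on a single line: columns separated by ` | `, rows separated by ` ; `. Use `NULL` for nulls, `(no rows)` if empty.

55 | Mexico ; 67 | Japan ; 33 | France ; 9 | Japan

Each shipments row matches the suppliers row where supplier_id = suppliers.id.
Then keep rows with m.qty < 84.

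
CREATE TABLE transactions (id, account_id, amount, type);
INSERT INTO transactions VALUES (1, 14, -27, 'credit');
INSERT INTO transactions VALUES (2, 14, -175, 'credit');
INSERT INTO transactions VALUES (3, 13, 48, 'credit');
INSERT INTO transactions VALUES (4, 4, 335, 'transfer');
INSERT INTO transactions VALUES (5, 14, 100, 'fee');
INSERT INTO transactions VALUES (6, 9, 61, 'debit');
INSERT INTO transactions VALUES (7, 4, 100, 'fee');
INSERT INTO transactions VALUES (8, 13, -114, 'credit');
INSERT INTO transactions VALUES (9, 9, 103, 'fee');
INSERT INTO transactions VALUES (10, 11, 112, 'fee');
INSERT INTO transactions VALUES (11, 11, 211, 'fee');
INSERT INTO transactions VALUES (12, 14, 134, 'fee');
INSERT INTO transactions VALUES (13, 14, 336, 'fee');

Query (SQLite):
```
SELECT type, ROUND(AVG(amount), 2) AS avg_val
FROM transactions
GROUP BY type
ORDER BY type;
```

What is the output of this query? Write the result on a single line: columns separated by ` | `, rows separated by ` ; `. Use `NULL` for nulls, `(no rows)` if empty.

Partition transactions by type; compute ROUND(AVG(amount), 2) within each group.
  credit: ids {1, 2, 3, 8} → ROUND(AVG(amount), 2)=-67
  debit: ids {6} → ROUND(AVG(amount), 2)=61
  fee: ids {5, 7, 9, 10, 11, 12, 13} → ROUND(AVG(amount), 2)=156.57
  transfer: ids {4} → ROUND(AVG(amount), 2)=335

credit | -67 ; debit | 61 ; fee | 156.57 ; transfer | 335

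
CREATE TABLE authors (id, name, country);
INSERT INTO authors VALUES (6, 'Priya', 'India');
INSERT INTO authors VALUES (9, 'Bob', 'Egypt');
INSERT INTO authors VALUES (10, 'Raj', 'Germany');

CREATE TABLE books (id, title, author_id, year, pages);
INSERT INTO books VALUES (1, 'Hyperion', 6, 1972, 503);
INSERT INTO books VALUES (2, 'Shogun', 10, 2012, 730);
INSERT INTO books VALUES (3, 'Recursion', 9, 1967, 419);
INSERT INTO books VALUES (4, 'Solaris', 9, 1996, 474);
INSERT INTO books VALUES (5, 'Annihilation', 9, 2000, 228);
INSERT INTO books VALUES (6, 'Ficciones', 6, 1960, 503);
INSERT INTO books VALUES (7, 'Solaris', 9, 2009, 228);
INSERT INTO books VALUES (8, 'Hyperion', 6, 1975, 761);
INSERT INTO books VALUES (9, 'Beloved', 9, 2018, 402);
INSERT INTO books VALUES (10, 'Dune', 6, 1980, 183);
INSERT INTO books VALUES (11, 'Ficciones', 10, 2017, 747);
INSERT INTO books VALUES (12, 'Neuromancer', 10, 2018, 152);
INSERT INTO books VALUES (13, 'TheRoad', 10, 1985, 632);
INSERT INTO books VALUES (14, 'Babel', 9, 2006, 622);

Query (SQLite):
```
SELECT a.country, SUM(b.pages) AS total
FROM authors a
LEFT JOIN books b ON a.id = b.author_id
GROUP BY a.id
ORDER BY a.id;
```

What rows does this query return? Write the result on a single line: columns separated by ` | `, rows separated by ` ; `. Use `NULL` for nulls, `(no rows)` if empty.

LEFT JOIN keeps every authors row; unmatched ones get NULL for books columns.
Group by authors.id and compute SUM(b.pages). SUM over an all-NULL group is NULL.
  6: ids {1, 6, 8, 10} → SUM(b.pages)=1950
  9: ids {3, 4, 5, 7, 9, 14} → SUM(b.pages)=2373
  10: ids {2, 11, 12, 13} → SUM(b.pages)=2261

India | 1950 ; Egypt | 2373 ; Germany | 2261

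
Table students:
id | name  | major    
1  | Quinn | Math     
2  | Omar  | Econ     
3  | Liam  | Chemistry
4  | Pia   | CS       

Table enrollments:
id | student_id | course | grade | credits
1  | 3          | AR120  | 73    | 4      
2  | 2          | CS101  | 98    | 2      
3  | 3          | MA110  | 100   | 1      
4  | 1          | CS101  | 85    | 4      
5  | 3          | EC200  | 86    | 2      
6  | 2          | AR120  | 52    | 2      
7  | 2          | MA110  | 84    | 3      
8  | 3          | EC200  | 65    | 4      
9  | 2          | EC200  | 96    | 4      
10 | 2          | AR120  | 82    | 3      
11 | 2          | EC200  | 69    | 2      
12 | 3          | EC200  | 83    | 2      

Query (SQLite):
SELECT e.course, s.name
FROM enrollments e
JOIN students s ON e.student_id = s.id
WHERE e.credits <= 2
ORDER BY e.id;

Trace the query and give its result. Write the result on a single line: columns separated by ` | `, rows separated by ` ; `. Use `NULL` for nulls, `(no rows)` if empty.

CS101 | Omar ; MA110 | Liam ; EC200 | Liam ; AR120 | Omar ; EC200 | Omar ; EC200 | Liam

Each enrollments row matches the students row where student_id = students.id.
Then keep rows with e.credits <= 2.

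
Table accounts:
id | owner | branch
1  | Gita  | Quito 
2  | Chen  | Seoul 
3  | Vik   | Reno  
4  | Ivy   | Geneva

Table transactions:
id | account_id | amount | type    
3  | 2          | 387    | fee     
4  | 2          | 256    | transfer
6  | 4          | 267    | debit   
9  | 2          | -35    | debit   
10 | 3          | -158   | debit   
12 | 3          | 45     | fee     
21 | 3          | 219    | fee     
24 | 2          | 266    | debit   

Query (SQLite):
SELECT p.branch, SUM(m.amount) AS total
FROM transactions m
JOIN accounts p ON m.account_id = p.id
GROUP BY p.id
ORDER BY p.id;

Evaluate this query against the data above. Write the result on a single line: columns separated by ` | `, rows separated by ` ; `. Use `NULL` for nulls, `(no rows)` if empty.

Join each transactions row to its accounts via account_id.
Group joined rows by accounts.id; compute SUM(m.amount) per group.
  2: ids {3, 4, 9, 24} → SUM(m.amount)=874
  3: ids {10, 12, 21} → SUM(m.amount)=106
  4: ids {6} → SUM(m.amount)=267

Seoul | 874 ; Reno | 106 ; Geneva | 267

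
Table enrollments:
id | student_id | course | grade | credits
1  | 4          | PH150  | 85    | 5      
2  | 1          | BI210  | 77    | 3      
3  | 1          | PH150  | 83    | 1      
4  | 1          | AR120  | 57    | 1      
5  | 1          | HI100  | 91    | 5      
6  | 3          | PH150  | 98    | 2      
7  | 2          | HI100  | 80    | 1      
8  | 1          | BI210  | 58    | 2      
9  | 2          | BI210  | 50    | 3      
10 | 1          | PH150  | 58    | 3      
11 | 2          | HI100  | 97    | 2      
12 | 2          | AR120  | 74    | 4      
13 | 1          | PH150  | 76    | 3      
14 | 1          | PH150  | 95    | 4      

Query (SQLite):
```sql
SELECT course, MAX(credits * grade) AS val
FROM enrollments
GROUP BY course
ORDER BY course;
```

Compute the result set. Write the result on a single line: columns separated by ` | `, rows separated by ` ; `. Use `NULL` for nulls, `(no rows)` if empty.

For each row compute credits * grade.
Group by course; take MAX of the expression per group.
  AR120: ids {4, 12} → MAX(credits * grade)=296
  BI210: ids {2, 8, 9} → MAX(credits * grade)=231
  HI100: ids {5, 7, 11} → MAX(credits * grade)=455
  PH150: ids {1, 3, 6, 10, 13, 14} → MAX(credits * grade)=425

AR120 | 296 ; BI210 | 231 ; HI100 | 455 ; PH150 | 425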